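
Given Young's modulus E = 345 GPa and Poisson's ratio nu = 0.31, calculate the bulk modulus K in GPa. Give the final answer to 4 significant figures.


K = E / (3*(1-2*nu))
K = 345 / (3*(1-2*0.31))
K = 302.6 GPa


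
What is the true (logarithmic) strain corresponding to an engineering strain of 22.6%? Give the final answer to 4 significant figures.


epsilon_true = ln(1 + epsilon_eng)
epsilon_true = ln(1 + 0.226)
epsilon_true = 0.2038


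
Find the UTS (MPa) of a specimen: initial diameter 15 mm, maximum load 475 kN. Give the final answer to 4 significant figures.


A0 = pi*(d/2)^2 = pi*(15/2)^2 = 176.715 mm^2
UTS = F_max / A0 = 475*1000 / 176.715
UTS = 2688 MPa


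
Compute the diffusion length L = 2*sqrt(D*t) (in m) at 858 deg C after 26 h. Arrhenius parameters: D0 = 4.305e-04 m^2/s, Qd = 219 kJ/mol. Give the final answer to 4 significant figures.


Step 1: D = D0 * exp(-Qd/(R*T))
T = 1131.15 K
D = 4.305e-04 * exp(-219e3 / (8.314 * 1131.15)) = 3.3155e-14 m^2/s
Step 2: L = 2*sqrt(D*t)
t = 26 h = 93600 s
L = 2*sqrt(3.3155e-14 * 93600) = 1.114e-04 m


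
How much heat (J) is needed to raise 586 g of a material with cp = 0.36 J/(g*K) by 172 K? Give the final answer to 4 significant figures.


Q = m * cp * dT
Q = 586 * 0.36 * 172
Q = 36290 J


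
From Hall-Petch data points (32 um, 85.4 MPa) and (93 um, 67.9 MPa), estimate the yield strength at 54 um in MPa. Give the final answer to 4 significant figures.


sigma_y = sigma0 + k / sqrt(d)
1/sqrt(d1) = 1/sqrt(3.2e-05) = 176.777;  1/sqrt(d2) = 103.695
k = (sigma1 - sigma2) / (1/sqrt(d1) - 1/sqrt(d2)) = (85.4 - 67.9) / (176.777 - 103.695) = 0.239459 MPa*m^0.5
sigma0 = sigma1 - k/sqrt(d1) = 85.4 - 0.239459*176.777 = 43.0693 MPa
sigma_y(d3) = 43.0693 + 0.239459 / sqrt(5.4e-05) = 75.66 MPa


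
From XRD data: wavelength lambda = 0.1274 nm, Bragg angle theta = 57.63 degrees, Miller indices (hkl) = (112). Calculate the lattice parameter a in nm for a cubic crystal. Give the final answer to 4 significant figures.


d = lambda / (2*sin(theta))
d = 0.1274 / (2*sin(57.63 deg))
d = 0.0754196 nm
a = d * sqrt(h^2+k^2+l^2) = 0.0754196 * sqrt(6)
a = 0.1847 nm


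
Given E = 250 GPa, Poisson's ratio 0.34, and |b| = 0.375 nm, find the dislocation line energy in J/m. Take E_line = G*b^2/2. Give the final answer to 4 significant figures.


Step 1: G = E / (2*(1+nu))
G = 250 / (2*(1+0.34)) = 93.2836 GPa = 9.32836e+10 Pa
Step 2: E_line = G*b^2/2
b = 0.375 nm = 3.75e-10 m
E_line = 0.5 * 9.32836e+10 * (3.75e-10)^2 = 6.559e-09 J/m


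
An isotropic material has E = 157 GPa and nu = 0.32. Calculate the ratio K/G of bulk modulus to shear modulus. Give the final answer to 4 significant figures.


G = E / (2*(1+nu))
G = 157 / (2*(1+0.32)) = 59.4697 GPa
K = E / (3*(1-2*nu))
K = 157 / (3*(1-2*0.32)) = 145.37 GPa
K/G = 145.37 / 59.4697 = 2.444


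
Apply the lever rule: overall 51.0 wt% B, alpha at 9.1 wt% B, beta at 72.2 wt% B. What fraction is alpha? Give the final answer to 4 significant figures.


f_alpha = (C_beta - C0) / (C_beta - C_alpha)
f_alpha = (72.2 - 51.0) / (72.2 - 9.1)
f_alpha = 0.336


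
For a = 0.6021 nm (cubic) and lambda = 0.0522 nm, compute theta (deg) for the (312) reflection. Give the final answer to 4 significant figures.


d = a / sqrt(h^2+k^2+l^2)
d = 0.6021 / sqrt(14) = 0.160918 nm
lambda = 2*d*sin(theta)  =>  sin(theta) = lambda / (2*d)
sin(theta) = 0.0522 / (2 * 0.160918) = 0.162194
theta = 9.334 deg


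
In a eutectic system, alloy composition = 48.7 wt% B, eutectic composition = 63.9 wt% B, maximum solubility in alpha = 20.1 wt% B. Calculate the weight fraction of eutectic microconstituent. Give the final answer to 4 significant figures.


f_primary = (C_e - C0) / (C_e - C_alpha_max)
f_primary = (63.9 - 48.7) / (63.9 - 20.1)
f_primary = 0.347032
f_eutectic = 1 - 0.347032 = 0.653


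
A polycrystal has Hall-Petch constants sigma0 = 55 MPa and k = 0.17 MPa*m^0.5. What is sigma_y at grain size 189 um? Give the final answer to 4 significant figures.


sigma_y = sigma0 + k / sqrt(d)
d = 189 um = 1.89e-04 m
sigma_y = 55 + 0.17 / sqrt(1.89e-04)
sigma_y = 67.37 MPa


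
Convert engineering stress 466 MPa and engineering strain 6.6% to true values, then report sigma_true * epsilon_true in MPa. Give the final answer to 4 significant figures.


sigma_true = sigma_eng * (1 + epsilon_eng)
sigma_true = 466 * (1 + 0.066) = 496.756 MPa
epsilon_true = ln(1 + epsilon_eng)
epsilon_true = ln(1 + 0.066) = 0.0639133
sigma_true * epsilon_true = 496.756 * 0.0639133 = 31.75 MPa


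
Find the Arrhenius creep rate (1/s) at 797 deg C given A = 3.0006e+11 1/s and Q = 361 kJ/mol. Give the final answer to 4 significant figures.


rate = A * exp(-Q / (R*T))
T = 797 + 273.15 = 1070.15 K
rate = 3.0006e+11 * exp(-361e3 / (8.314 * 1070.15))
rate = 7.177e-07 1/s


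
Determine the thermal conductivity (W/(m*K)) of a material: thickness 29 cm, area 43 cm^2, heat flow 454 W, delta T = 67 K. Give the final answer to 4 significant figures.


k = Q*L / (A*dT)
L = 0.29 m, A = 4.3e-03 m^2
k = 454 * 0.29 / (4.3e-03 * 67)
k = 457 W/(m*K)


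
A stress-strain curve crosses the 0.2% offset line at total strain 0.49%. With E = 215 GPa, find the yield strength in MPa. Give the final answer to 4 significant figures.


Offset strain = 0.002
Elastic strain at yield = total_strain - offset = 4.9e-03 - 0.002 = 2.9e-03
sigma_y = E * elastic_strain = 215000 * 2.9e-03
sigma_y = 623.5 MPa


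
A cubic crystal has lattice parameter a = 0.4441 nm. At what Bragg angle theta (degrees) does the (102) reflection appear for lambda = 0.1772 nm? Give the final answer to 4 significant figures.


d = a / sqrt(h^2+k^2+l^2)
d = 0.4441 / sqrt(5) = 0.198608 nm
lambda = 2*d*sin(theta)  =>  sin(theta) = lambda / (2*d)
sin(theta) = 0.1772 / (2 * 0.198608) = 0.446106
theta = 26.49 deg


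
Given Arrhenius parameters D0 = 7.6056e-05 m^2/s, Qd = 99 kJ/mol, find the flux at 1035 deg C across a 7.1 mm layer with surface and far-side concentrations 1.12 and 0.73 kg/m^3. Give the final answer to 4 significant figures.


Step 1: D = D0 * exp(-Qd/(R*T))
T = 1035 + 273.15 = 1308.15 K
D = 7.6056e-05 * exp(-99e3 / (8.314 * 1308.15)) = 8.47042e-09 m^2/s
Step 2: J = D * (C1 - C2) / dx
J = 8.47042e-09 * (1.12 - 0.73) / 7.1e-03
J = 4.653e-07 kg/(m^2*s)


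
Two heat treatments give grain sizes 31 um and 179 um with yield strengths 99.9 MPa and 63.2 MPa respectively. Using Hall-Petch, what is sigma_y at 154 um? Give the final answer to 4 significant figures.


sigma_y = sigma0 + k / sqrt(d)
1/sqrt(d1) = 1/sqrt(3.1e-05) = 179.605;  1/sqrt(d2) = 74.7435
k = (sigma1 - sigma2) / (1/sqrt(d1) - 1/sqrt(d2)) = (99.9 - 63.2) / (179.605 - 74.7435) = 0.349984 MPa*m^0.5
sigma0 = sigma1 - k/sqrt(d1) = 99.9 - 0.349984*179.605 = 37.0409 MPa
sigma_y(d3) = 37.0409 + 0.349984 / sqrt(1.54e-04) = 65.24 MPa


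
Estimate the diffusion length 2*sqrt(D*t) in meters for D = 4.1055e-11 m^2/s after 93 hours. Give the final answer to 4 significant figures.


t = 93 hr = 334800 s
Diffusion length = 2*sqrt(D*t)
= 2*sqrt(4.1055e-11 * 334800)
= 7.415e-03 m


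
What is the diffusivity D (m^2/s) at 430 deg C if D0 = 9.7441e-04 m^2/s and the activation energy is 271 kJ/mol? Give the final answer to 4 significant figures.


D = D0 * exp(-Qd / (R*T))
T = 703.15 K
D = 9.7441e-04 * exp(-271e3 / (8.314 * 703.15))
D = 7.184e-24 m^2/s


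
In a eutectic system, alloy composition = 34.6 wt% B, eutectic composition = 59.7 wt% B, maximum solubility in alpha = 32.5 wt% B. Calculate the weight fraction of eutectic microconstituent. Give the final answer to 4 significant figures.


f_primary = (C_e - C0) / (C_e - C_alpha_max)
f_primary = (59.7 - 34.6) / (59.7 - 32.5)
f_primary = 0.922794
f_eutectic = 1 - 0.922794 = 0.07721


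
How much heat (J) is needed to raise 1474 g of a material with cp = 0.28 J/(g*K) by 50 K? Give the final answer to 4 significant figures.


Q = m * cp * dT
Q = 1474 * 0.28 * 50
Q = 20640 J


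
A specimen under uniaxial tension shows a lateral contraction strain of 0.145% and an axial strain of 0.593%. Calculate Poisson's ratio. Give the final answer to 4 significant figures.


nu = -epsilon_lat / epsilon_axial
Lateral strain is contraction (negative), so using magnitudes:
nu = 0.145 / 0.593
nu = 0.2445


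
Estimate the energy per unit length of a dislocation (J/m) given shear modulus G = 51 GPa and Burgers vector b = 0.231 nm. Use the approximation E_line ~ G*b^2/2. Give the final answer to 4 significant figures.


E = G*b^2/2
b = 0.231 nm = 2.31e-10 m
G = 51 GPa = 5.1e+10 Pa
E = 0.5 * 5.1e+10 * (2.31e-10)^2
E = 1.361e-09 J/m


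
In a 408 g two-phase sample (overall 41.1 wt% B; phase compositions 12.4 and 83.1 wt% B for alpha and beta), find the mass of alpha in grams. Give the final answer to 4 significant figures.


f_alpha = (C_beta - C0) / (C_beta - C_alpha)
f_alpha = (83.1 - 41.1) / (83.1 - 12.4) = 0.594059
m_alpha = f_alpha * m_total = 0.594059 * 408 = 242.4 g


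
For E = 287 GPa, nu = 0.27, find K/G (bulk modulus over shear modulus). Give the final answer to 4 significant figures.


G = E / (2*(1+nu))
G = 287 / (2*(1+0.27)) = 112.992 GPa
K = E / (3*(1-2*nu))
K = 287 / (3*(1-2*0.27)) = 207.971 GPa
K/G = 207.971 / 112.992 = 1.841


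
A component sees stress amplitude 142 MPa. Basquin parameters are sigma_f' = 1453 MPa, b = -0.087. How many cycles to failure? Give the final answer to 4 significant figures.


sigma_a = sigma_f' * (2*Nf)^b
2*Nf = (sigma_a / sigma_f')^(1/b)
2*Nf = (142 / 1453)^(1/-0.087)
2*Nf = 4.06382e+11
Nf = 2.032e+11 cycles


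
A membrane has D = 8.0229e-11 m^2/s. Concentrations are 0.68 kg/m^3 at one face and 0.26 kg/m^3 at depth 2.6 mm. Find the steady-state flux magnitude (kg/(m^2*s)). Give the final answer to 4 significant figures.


J = -D * (dC/dx) = D * (C1 - C2) / dx
J = 8.0229e-11 * (0.68 - 0.26) / 2.6e-03
J = 1.296e-08 kg/(m^2*s)


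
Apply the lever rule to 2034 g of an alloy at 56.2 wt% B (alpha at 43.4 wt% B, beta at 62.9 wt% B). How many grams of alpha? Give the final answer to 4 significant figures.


f_alpha = (C_beta - C0) / (C_beta - C_alpha)
f_alpha = (62.9 - 56.2) / (62.9 - 43.4) = 0.34359
m_alpha = f_alpha * m_total = 0.34359 * 2034 = 698.9 g


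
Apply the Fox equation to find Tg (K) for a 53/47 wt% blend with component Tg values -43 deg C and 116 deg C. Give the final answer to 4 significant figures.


1/Tg = w1/Tg1 + w2/Tg2 (in Kelvin)
Tg1 = 230.15 K, Tg2 = 389.15 K
1/Tg = 0.53/230.15 + 0.47/389.15
Tg = 284.9 K


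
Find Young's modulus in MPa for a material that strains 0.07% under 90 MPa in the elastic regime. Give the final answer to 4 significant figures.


E = sigma / epsilon
epsilon = 0.07% = 7e-04
E = 90 / 7e-04
E = 128600 MPa


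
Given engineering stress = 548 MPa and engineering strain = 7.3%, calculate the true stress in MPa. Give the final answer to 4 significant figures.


sigma_true = sigma_eng * (1 + epsilon_eng)
sigma_true = 548 * (1 + 0.073)
sigma_true = 588 MPa


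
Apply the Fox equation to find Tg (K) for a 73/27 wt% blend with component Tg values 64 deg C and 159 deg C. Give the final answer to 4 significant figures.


1/Tg = w1/Tg1 + w2/Tg2 (in Kelvin)
Tg1 = 337.15 K, Tg2 = 432.15 K
1/Tg = 0.73/337.15 + 0.27/432.15
Tg = 358.4 K


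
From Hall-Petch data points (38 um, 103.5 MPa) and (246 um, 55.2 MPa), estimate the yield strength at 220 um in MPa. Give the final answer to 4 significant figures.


sigma_y = sigma0 + k / sqrt(d)
1/sqrt(d1) = 1/sqrt(3.8e-05) = 162.221;  1/sqrt(d2) = 63.7577
k = (sigma1 - sigma2) / (1/sqrt(d1) - 1/sqrt(d2)) = (103.5 - 55.2) / (162.221 - 63.7577) = 0.490536 MPa*m^0.5
sigma0 = sigma1 - k/sqrt(d1) = 103.5 - 0.490536*162.221 = 23.9246 MPa
sigma_y(d3) = 23.9246 + 0.490536 / sqrt(2.2e-04) = 57 MPa


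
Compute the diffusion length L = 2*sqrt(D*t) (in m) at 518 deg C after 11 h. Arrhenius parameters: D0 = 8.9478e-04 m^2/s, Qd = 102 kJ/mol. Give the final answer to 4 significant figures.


Step 1: D = D0 * exp(-Qd/(R*T))
T = 791.15 K
D = 8.9478e-04 * exp(-102e3 / (8.314 * 791.15)) = 1.64838e-10 m^2/s
Step 2: L = 2*sqrt(D*t)
t = 11 h = 39600 s
L = 2*sqrt(1.64838e-10 * 39600) = 5.11e-03 m


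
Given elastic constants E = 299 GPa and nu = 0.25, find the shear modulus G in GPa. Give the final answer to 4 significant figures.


G = E / (2*(1+nu))
G = 299 / (2*(1+0.25))
G = 119.6 GPa


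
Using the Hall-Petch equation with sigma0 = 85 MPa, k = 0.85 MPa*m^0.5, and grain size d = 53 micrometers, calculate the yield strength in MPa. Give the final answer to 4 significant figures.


sigma_y = sigma0 + k / sqrt(d)
d = 53 um = 5.3e-05 m
sigma_y = 85 + 0.85 / sqrt(5.3e-05)
sigma_y = 201.8 MPa


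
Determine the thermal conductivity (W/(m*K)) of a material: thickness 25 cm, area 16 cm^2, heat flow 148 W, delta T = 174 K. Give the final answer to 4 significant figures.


k = Q*L / (A*dT)
L = 0.25 m, A = 1.6e-03 m^2
k = 148 * 0.25 / (1.6e-03 * 174)
k = 132.9 W/(m*K)


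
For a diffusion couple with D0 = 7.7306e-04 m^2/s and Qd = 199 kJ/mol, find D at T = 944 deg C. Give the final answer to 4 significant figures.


D = D0 * exp(-Qd / (R*T))
T = 1217.15 K
D = 7.7306e-04 * exp(-199e3 / (8.314 * 1217.15))
D = 2.227e-12 m^2/s


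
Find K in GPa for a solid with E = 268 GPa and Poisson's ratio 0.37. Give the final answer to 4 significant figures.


K = E / (3*(1-2*nu))
K = 268 / (3*(1-2*0.37))
K = 343.6 GPa


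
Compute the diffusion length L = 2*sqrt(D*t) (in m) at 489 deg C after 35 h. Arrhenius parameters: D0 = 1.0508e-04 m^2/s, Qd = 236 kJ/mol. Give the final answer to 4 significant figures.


Step 1: D = D0 * exp(-Qd/(R*T))
T = 762.15 K
D = 1.0508e-04 * exp(-236e3 / (8.314 * 762.15)) = 7.02202e-21 m^2/s
Step 2: L = 2*sqrt(D*t)
t = 35 h = 126000 s
L = 2*sqrt(7.02202e-21 * 126000) = 5.949e-08 m


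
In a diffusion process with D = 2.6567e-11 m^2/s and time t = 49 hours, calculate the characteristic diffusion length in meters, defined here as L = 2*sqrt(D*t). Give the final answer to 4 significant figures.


t = 49 hr = 176400 s
Diffusion length = 2*sqrt(D*t)
= 2*sqrt(2.6567e-11 * 176400)
= 4.33e-03 m


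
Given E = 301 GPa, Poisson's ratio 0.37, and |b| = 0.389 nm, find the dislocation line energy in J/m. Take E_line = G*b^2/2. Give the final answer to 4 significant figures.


Step 1: G = E / (2*(1+nu))
G = 301 / (2*(1+0.37)) = 109.854 GPa = 1.09854e+11 Pa
Step 2: E_line = G*b^2/2
b = 0.389 nm = 3.89e-10 m
E_line = 0.5 * 1.09854e+11 * (3.89e-10)^2 = 8.312e-09 J/m


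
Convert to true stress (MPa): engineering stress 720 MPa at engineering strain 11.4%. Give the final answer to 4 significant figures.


sigma_true = sigma_eng * (1 + epsilon_eng)
sigma_true = 720 * (1 + 0.114)
sigma_true = 802.1 MPa


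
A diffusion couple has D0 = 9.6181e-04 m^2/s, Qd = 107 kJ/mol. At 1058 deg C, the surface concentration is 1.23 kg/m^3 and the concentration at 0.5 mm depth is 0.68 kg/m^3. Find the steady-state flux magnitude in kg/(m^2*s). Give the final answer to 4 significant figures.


Step 1: D = D0 * exp(-Qd/(R*T))
T = 1058 + 273.15 = 1331.15 K
D = 9.6181e-04 * exp(-107e3 / (8.314 * 1331.15)) = 6.08461e-08 m^2/s
Step 2: J = D * (C1 - C2) / dx
J = 6.08461e-08 * (1.23 - 0.68) / 5e-04
J = 6.693e-05 kg/(m^2*s)


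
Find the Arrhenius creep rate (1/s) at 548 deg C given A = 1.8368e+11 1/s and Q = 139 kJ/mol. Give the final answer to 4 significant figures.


rate = A * exp(-Q / (R*T))
T = 548 + 273.15 = 821.15 K
rate = 1.8368e+11 * exp(-139e3 / (8.314 * 821.15))
rate = 264.1 1/s


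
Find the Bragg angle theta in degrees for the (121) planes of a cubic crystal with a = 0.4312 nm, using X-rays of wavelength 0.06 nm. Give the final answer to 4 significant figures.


d = a / sqrt(h^2+k^2+l^2)
d = 0.4312 / sqrt(6) = 0.176037 nm
lambda = 2*d*sin(theta)  =>  sin(theta) = lambda / (2*d)
sin(theta) = 0.06 / (2 * 0.176037) = 0.170419
theta = 9.812 deg


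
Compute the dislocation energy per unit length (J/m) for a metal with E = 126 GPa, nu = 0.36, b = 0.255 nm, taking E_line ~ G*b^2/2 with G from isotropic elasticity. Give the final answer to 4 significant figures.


Step 1: G = E / (2*(1+nu))
G = 126 / (2*(1+0.36)) = 46.3235 GPa = 4.63235e+10 Pa
Step 2: E_line = G*b^2/2
b = 0.255 nm = 2.55e-10 m
E_line = 0.5 * 4.63235e+10 * (2.55e-10)^2 = 1.506e-09 J/m


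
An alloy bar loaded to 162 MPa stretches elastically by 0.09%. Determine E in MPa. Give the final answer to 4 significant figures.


E = sigma / epsilon
epsilon = 0.09% = 9e-04
E = 162 / 9e-04
E = 180000 MPa


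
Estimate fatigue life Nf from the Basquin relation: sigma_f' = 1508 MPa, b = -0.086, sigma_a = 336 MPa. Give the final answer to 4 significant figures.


sigma_a = sigma_f' * (2*Nf)^b
2*Nf = (sigma_a / sigma_f')^(1/b)
2*Nf = (336 / 1508)^(1/-0.086)
2*Nf = 3.82047e+07
Nf = 1.91e+07 cycles


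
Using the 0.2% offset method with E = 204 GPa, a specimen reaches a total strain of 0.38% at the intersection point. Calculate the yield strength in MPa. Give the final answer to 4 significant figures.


Offset strain = 0.002
Elastic strain at yield = total_strain - offset = 3.8e-03 - 0.002 = 1.8e-03
sigma_y = E * elastic_strain = 204000 * 1.8e-03
sigma_y = 367.2 MPa


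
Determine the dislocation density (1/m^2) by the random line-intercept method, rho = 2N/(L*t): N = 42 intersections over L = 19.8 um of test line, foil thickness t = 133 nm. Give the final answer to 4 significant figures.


rho = 2N / (L * t)
L = 19.8 um = 1.98e-05 m, t = 133 nm = 1.33e-07 m
rho = 2 * 42 / (1.98e-05 * 1.33e-07)
rho = 3.19e+13 1/m^2


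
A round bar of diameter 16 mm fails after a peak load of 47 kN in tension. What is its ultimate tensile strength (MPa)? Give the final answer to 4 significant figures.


A0 = pi*(d/2)^2 = pi*(16/2)^2 = 201.062 mm^2
UTS = F_max / A0 = 47*1000 / 201.062
UTS = 233.8 MPa


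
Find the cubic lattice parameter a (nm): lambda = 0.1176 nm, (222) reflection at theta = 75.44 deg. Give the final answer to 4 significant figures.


d = lambda / (2*sin(theta))
d = 0.1176 / (2*sin(75.44 deg))
d = 0.060751 nm
a = d * sqrt(h^2+k^2+l^2) = 0.060751 * sqrt(12)
a = 0.2104 nm


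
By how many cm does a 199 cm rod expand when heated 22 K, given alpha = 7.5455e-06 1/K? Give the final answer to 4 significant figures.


dL = L0 * alpha * dT
dL = 199 * 7.5455e-06 * 22
dL = 0.03303 cm


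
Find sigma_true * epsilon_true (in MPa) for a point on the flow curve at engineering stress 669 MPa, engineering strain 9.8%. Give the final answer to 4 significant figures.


sigma_true = sigma_eng * (1 + epsilon_eng)
sigma_true = 669 * (1 + 0.098) = 734.562 MPa
epsilon_true = ln(1 + epsilon_eng)
epsilon_true = ln(1 + 0.098) = 0.0934903
sigma_true * epsilon_true = 734.562 * 0.0934903 = 68.67 MPa


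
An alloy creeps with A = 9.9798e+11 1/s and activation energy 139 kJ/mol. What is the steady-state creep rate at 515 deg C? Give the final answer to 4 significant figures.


rate = A * exp(-Q / (R*T))
T = 515 + 273.15 = 788.15 K
rate = 9.9798e+11 * exp(-139e3 / (8.314 * 788.15))
rate = 611.7 1/s


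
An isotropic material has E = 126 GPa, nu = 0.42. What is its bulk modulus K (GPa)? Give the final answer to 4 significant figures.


K = E / (3*(1-2*nu))
K = 126 / (3*(1-2*0.42))
K = 262.5 GPa


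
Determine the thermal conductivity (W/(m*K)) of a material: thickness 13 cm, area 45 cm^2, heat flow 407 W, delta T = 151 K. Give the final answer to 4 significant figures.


k = Q*L / (A*dT)
L = 0.13 m, A = 4.5e-03 m^2
k = 407 * 0.13 / (4.5e-03 * 151)
k = 77.87 W/(m*K)


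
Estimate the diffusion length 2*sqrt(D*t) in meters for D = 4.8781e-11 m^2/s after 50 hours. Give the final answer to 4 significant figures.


t = 50 hr = 180000 s
Diffusion length = 2*sqrt(D*t)
= 2*sqrt(4.8781e-11 * 180000)
= 5.926e-03 m


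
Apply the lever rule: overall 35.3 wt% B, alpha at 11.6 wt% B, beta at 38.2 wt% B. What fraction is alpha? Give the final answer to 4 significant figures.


f_alpha = (C_beta - C0) / (C_beta - C_alpha)
f_alpha = (38.2 - 35.3) / (38.2 - 11.6)
f_alpha = 0.109


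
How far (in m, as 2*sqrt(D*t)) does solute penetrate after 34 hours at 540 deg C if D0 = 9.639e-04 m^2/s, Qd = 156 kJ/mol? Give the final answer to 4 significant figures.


Step 1: D = D0 * exp(-Qd/(R*T))
T = 813.15 K
D = 9.639e-04 * exp(-156e3 / (8.314 * 813.15)) = 9.17563e-14 m^2/s
Step 2: L = 2*sqrt(D*t)
t = 34 h = 122400 s
L = 2*sqrt(9.17563e-14 * 122400) = 2.12e-04 m


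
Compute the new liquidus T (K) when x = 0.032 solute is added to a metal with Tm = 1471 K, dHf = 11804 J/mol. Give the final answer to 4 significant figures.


dT = R*Tm^2*x / dHf
dT = 8.314 * 1471^2 * 0.032 / 11804
dT = 48.7704 K
T_new = 1471 - 48.7704 = 1422 K


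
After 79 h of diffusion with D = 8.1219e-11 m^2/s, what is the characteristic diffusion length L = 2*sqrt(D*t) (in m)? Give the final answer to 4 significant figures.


t = 79 hr = 284400 s
Diffusion length = 2*sqrt(D*t)
= 2*sqrt(8.1219e-11 * 284400)
= 9.612e-03 m


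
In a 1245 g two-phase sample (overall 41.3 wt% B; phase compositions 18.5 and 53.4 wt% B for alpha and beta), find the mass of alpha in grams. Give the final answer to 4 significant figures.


f_alpha = (C_beta - C0) / (C_beta - C_alpha)
f_alpha = (53.4 - 41.3) / (53.4 - 18.5) = 0.346705
m_alpha = f_alpha * m_total = 0.346705 * 1245 = 431.6 g


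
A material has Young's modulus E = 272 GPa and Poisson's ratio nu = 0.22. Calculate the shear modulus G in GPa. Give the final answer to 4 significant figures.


G = E / (2*(1+nu))
G = 272 / (2*(1+0.22))
G = 111.5 GPa


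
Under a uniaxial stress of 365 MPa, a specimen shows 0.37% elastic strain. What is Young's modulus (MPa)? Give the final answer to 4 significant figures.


E = sigma / epsilon
epsilon = 0.37% = 3.7e-03
E = 365 / 3.7e-03
E = 98650 MPa


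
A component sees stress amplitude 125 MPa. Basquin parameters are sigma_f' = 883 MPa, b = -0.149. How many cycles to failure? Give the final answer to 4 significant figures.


sigma_a = sigma_f' * (2*Nf)^b
2*Nf = (sigma_a / sigma_f')^(1/b)
2*Nf = (125 / 883)^(1/-0.149)
2*Nf = 499260
Nf = 249600 cycles


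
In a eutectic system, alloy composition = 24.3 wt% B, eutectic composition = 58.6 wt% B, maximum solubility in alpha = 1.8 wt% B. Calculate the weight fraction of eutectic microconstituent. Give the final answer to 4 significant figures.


f_primary = (C_e - C0) / (C_e - C_alpha_max)
f_primary = (58.6 - 24.3) / (58.6 - 1.8)
f_primary = 0.603873
f_eutectic = 1 - 0.603873 = 0.3961


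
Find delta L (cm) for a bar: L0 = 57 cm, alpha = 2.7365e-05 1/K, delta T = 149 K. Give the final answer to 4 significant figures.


dL = L0 * alpha * dT
dL = 57 * 2.7365e-05 * 149
dL = 0.2324 cm


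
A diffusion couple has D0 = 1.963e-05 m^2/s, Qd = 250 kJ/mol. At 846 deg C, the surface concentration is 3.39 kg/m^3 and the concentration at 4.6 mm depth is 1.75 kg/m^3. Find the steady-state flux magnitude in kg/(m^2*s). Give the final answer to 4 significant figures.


Step 1: D = D0 * exp(-Qd/(R*T))
T = 846 + 273.15 = 1119.15 K
D = 1.963e-05 * exp(-250e3 / (8.314 * 1119.15)) = 4.20848e-17 m^2/s
Step 2: J = D * (C1 - C2) / dx
J = 4.20848e-17 * (3.39 - 1.75) / 4.6e-03
J = 1.5e-14 kg/(m^2*s)


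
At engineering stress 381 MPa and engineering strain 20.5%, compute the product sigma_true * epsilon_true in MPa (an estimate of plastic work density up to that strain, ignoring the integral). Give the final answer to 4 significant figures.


sigma_true = sigma_eng * (1 + epsilon_eng)
sigma_true = 381 * (1 + 0.205) = 459.105 MPa
epsilon_true = ln(1 + epsilon_eng)
epsilon_true = ln(1 + 0.205) = 0.18648
sigma_true * epsilon_true = 459.105 * 0.18648 = 85.61 MPa


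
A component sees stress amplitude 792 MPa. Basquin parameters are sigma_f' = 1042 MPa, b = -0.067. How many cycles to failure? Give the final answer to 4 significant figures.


sigma_a = sigma_f' * (2*Nf)^b
2*Nf = (sigma_a / sigma_f')^(1/b)
2*Nf = (792 / 1042)^(1/-0.067)
2*Nf = 60.0132
Nf = 30.01 cycles


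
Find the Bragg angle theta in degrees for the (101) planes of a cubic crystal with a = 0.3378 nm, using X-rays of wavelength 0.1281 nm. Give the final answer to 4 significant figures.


d = a / sqrt(h^2+k^2+l^2)
d = 0.3378 / sqrt(2) = 0.238861 nm
lambda = 2*d*sin(theta)  =>  sin(theta) = lambda / (2*d)
sin(theta) = 0.1281 / (2 * 0.238861) = 0.268148
theta = 15.55 deg


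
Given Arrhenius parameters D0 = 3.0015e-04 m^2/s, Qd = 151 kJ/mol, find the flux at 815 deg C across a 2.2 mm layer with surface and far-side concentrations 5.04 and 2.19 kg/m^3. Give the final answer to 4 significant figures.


Step 1: D = D0 * exp(-Qd/(R*T))
T = 815 + 273.15 = 1088.15 K
D = 3.0015e-04 * exp(-151e3 / (8.314 * 1088.15)) = 1.69277e-11 m^2/s
Step 2: J = D * (C1 - C2) / dx
J = 1.69277e-11 * (5.04 - 2.19) / 2.2e-03
J = 2.193e-08 kg/(m^2*s)


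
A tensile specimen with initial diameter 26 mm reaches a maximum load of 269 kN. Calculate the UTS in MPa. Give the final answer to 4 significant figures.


A0 = pi*(d/2)^2 = pi*(26/2)^2 = 530.929 mm^2
UTS = F_max / A0 = 269*1000 / 530.929
UTS = 506.7 MPa


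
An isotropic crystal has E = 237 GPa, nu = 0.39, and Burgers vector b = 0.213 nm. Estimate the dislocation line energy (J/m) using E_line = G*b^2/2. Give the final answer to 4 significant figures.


Step 1: G = E / (2*(1+nu))
G = 237 / (2*(1+0.39)) = 85.2518 GPa = 8.52518e+10 Pa
Step 2: E_line = G*b^2/2
b = 0.213 nm = 2.13e-10 m
E_line = 0.5 * 8.52518e+10 * (2.13e-10)^2 = 1.934e-09 J/m


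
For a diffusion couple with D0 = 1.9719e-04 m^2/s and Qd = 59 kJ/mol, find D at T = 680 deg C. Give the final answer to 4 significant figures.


D = D0 * exp(-Qd / (R*T))
T = 953.15 K
D = 1.9719e-04 * exp(-59e3 / (8.314 * 953.15))
D = 1.152e-07 m^2/s


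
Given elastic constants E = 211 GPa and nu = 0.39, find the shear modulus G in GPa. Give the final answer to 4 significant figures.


G = E / (2*(1+nu))
G = 211 / (2*(1+0.39))
G = 75.9 GPa


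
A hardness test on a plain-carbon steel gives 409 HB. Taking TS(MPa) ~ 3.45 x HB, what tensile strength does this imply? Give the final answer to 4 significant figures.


TS (MPa) = 3.45 * HB
TS = 3.45 * 409
TS = 1411 MPa


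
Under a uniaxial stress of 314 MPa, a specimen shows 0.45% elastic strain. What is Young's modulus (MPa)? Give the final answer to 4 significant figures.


E = sigma / epsilon
epsilon = 0.45% = 4.5e-03
E = 314 / 4.5e-03
E = 69780 MPa


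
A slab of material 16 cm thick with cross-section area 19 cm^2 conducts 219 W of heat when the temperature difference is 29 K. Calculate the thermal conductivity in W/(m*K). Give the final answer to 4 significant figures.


k = Q*L / (A*dT)
L = 0.16 m, A = 1.9e-03 m^2
k = 219 * 0.16 / (1.9e-03 * 29)
k = 635.9 W/(m*K)


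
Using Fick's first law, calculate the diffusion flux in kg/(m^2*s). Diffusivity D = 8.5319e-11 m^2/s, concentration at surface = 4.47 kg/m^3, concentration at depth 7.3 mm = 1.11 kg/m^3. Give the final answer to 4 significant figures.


J = -D * (dC/dx) = D * (C1 - C2) / dx
J = 8.5319e-11 * (4.47 - 1.11) / 7.3e-03
J = 3.927e-08 kg/(m^2*s)


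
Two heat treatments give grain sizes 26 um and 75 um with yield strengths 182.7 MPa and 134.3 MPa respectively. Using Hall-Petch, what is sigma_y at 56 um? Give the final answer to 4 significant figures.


sigma_y = sigma0 + k / sqrt(d)
1/sqrt(d1) = 1/sqrt(2.6e-05) = 196.116;  1/sqrt(d2) = 115.47
k = (sigma1 - sigma2) / (1/sqrt(d1) - 1/sqrt(d2)) = (182.7 - 134.3) / (196.116 - 115.47) = 0.600153 MPa*m^0.5
sigma0 = sigma1 - k/sqrt(d1) = 182.7 - 0.600153*196.116 = 65.0003 MPa
sigma_y(d3) = 65.0003 + 0.600153 / sqrt(5.6e-05) = 145.2 MPa


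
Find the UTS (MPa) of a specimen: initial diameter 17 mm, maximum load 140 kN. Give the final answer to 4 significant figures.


A0 = pi*(d/2)^2 = pi*(17/2)^2 = 226.98 mm^2
UTS = F_max / A0 = 140*1000 / 226.98
UTS = 616.8 MPa


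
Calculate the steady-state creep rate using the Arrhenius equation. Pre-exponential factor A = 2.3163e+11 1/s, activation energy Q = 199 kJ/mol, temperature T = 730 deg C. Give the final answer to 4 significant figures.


rate = A * exp(-Q / (R*T))
T = 730 + 273.15 = 1003.15 K
rate = 2.3163e+11 * exp(-199e3 / (8.314 * 1003.15))
rate = 10.05 1/s


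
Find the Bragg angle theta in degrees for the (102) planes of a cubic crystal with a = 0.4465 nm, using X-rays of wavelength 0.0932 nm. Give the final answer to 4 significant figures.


d = a / sqrt(h^2+k^2+l^2)
d = 0.4465 / sqrt(5) = 0.199681 nm
lambda = 2*d*sin(theta)  =>  sin(theta) = lambda / (2*d)
sin(theta) = 0.0932 / (2 * 0.199681) = 0.233372
theta = 13.5 deg


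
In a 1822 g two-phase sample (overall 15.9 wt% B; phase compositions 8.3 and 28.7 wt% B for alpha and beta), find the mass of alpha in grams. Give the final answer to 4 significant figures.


f_alpha = (C_beta - C0) / (C_beta - C_alpha)
f_alpha = (28.7 - 15.9) / (28.7 - 8.3) = 0.627451
m_alpha = f_alpha * m_total = 0.627451 * 1822 = 1143 g


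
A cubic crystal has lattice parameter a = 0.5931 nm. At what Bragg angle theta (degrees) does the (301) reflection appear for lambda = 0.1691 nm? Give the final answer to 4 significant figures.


d = a / sqrt(h^2+k^2+l^2)
d = 0.5931 / sqrt(10) = 0.187555 nm
lambda = 2*d*sin(theta)  =>  sin(theta) = lambda / (2*d)
sin(theta) = 0.1691 / (2 * 0.187555) = 0.450802
theta = 26.8 deg


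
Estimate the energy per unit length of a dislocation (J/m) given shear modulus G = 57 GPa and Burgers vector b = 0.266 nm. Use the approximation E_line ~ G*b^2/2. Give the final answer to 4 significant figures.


E = G*b^2/2
b = 0.266 nm = 2.66e-10 m
G = 57 GPa = 5.7e+10 Pa
E = 0.5 * 5.7e+10 * (2.66e-10)^2
E = 2.017e-09 J/m


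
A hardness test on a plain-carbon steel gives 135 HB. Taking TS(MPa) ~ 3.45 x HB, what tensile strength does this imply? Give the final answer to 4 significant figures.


TS (MPa) = 3.45 * HB
TS = 3.45 * 135
TS = 465.8 MPa


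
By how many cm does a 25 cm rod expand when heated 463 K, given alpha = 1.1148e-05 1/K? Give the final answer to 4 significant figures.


dL = L0 * alpha * dT
dL = 25 * 1.1148e-05 * 463
dL = 0.129 cm


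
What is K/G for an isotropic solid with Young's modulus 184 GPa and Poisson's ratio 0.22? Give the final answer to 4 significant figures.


G = E / (2*(1+nu))
G = 184 / (2*(1+0.22)) = 75.4098 GPa
K = E / (3*(1-2*nu))
K = 184 / (3*(1-2*0.22)) = 109.524 GPa
K/G = 109.524 / 75.4098 = 1.452


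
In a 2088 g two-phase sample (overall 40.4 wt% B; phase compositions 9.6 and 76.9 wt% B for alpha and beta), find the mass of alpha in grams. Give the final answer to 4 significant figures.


f_alpha = (C_beta - C0) / (C_beta - C_alpha)
f_alpha = (76.9 - 40.4) / (76.9 - 9.6) = 0.542348
m_alpha = f_alpha * m_total = 0.542348 * 2088 = 1132 g


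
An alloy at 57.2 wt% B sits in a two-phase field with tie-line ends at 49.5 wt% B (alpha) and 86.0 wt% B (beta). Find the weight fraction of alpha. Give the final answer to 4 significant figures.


f_alpha = (C_beta - C0) / (C_beta - C_alpha)
f_alpha = (86.0 - 57.2) / (86.0 - 49.5)
f_alpha = 0.789


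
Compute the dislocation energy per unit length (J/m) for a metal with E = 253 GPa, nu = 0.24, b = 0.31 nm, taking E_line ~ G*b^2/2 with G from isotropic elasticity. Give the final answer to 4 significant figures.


Step 1: G = E / (2*(1+nu))
G = 253 / (2*(1+0.24)) = 102.016 GPa = 1.02016e+11 Pa
Step 2: E_line = G*b^2/2
b = 0.31 nm = 3.1e-10 m
E_line = 0.5 * 1.02016e+11 * (3.1e-10)^2 = 4.902e-09 J/m


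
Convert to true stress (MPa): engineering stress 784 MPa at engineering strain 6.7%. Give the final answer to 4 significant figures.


sigma_true = sigma_eng * (1 + epsilon_eng)
sigma_true = 784 * (1 + 0.067)
sigma_true = 836.5 MPa


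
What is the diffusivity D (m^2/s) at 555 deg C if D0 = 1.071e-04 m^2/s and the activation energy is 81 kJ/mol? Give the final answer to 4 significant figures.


D = D0 * exp(-Qd / (R*T))
T = 828.15 K
D = 1.071e-04 * exp(-81e3 / (8.314 * 828.15))
D = 8.33e-10 m^2/s


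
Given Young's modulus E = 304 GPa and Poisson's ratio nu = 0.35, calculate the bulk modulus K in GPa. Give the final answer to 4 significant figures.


K = E / (3*(1-2*nu))
K = 304 / (3*(1-2*0.35))
K = 337.8 GPa


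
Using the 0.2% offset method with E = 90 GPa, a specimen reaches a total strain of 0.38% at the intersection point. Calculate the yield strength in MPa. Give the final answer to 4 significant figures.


Offset strain = 0.002
Elastic strain at yield = total_strain - offset = 3.8e-03 - 0.002 = 1.8e-03
sigma_y = E * elastic_strain = 90000 * 1.8e-03
sigma_y = 162 MPa


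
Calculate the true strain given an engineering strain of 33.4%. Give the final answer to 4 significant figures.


epsilon_true = ln(1 + epsilon_eng)
epsilon_true = ln(1 + 0.334)
epsilon_true = 0.2882


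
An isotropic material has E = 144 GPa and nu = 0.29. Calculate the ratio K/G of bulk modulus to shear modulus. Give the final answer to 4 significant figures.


G = E / (2*(1+nu))
G = 144 / (2*(1+0.29)) = 55.814 GPa
K = E / (3*(1-2*nu))
K = 144 / (3*(1-2*0.29)) = 114.286 GPa
K/G = 114.286 / 55.814 = 2.048


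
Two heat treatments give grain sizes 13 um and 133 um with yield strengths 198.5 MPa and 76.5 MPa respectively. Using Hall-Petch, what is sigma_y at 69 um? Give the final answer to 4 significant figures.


sigma_y = sigma0 + k / sqrt(d)
1/sqrt(d1) = 1/sqrt(1.3e-05) = 277.35;  1/sqrt(d2) = 86.711
k = (sigma1 - sigma2) / (1/sqrt(d1) - 1/sqrt(d2)) = (198.5 - 76.5) / (277.35 - 86.711) = 0.639953 MPa*m^0.5
sigma0 = sigma1 - k/sqrt(d1) = 198.5 - 0.639953*277.35 = 21.0091 MPa
sigma_y(d3) = 21.0091 + 0.639953 / sqrt(6.9e-05) = 98.05 MPa


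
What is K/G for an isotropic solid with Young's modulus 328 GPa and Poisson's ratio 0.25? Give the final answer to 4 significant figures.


G = E / (2*(1+nu))
G = 328 / (2*(1+0.25)) = 131.2 GPa
K = E / (3*(1-2*nu))
K = 328 / (3*(1-2*0.25)) = 218.667 GPa
K/G = 218.667 / 131.2 = 1.667


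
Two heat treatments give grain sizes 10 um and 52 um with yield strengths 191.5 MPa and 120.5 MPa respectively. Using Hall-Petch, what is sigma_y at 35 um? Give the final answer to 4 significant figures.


sigma_y = sigma0 + k / sqrt(d)
1/sqrt(d1) = 1/sqrt(1e-05) = 316.228;  1/sqrt(d2) = 138.675
k = (sigma1 - sigma2) / (1/sqrt(d1) - 1/sqrt(d2)) = (191.5 - 120.5) / (316.228 - 138.675) = 0.399881 MPa*m^0.5
sigma0 = sigma1 - k/sqrt(d1) = 191.5 - 0.399881*316.228 = 65.0464 MPa
sigma_y(d3) = 65.0464 + 0.399881 / sqrt(3.5e-05) = 132.6 MPa


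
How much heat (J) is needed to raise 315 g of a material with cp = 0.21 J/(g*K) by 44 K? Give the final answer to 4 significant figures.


Q = m * cp * dT
Q = 315 * 0.21 * 44
Q = 2911 J


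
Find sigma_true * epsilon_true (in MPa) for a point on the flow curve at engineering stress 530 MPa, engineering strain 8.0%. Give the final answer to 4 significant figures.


sigma_true = sigma_eng * (1 + epsilon_eng)
sigma_true = 530 * (1 + 0.08) = 572.4 MPa
epsilon_true = ln(1 + epsilon_eng)
epsilon_true = ln(1 + 0.08) = 0.076961
sigma_true * epsilon_true = 572.4 * 0.076961 = 44.05 MPa


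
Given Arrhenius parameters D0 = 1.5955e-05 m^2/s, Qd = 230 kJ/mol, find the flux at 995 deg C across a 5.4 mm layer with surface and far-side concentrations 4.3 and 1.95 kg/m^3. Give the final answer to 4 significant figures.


Step 1: D = D0 * exp(-Qd/(R*T))
T = 995 + 273.15 = 1268.15 K
D = 1.5955e-05 * exp(-230e3 / (8.314 * 1268.15)) = 5.3572e-15 m^2/s
Step 2: J = D * (C1 - C2) / dx
J = 5.3572e-15 * (4.3 - 1.95) / 5.4e-03
J = 2.331e-12 kg/(m^2*s)


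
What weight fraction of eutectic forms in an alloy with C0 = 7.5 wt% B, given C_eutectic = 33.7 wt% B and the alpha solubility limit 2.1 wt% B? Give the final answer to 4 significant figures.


f_primary = (C_e - C0) / (C_e - C_alpha_max)
f_primary = (33.7 - 7.5) / (33.7 - 2.1)
f_primary = 0.829114
f_eutectic = 1 - 0.829114 = 0.1709


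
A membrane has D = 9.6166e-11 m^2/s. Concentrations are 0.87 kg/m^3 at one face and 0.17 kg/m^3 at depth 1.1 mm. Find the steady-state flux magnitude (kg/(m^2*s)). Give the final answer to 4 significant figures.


J = -D * (dC/dx) = D * (C1 - C2) / dx
J = 9.6166e-11 * (0.87 - 0.17) / 1.1e-03
J = 6.12e-08 kg/(m^2*s)


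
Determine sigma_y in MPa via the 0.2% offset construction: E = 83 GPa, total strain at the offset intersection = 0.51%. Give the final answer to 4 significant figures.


Offset strain = 0.002
Elastic strain at yield = total_strain - offset = 5.1e-03 - 0.002 = 3.1e-03
sigma_y = E * elastic_strain = 83000 * 3.1e-03
sigma_y = 257.3 MPa


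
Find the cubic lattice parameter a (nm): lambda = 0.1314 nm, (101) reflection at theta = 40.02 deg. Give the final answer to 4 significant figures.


d = lambda / (2*sin(theta))
d = 0.1314 / (2*sin(40.02 deg))
d = 0.102169 nm
a = d * sqrt(h^2+k^2+l^2) = 0.102169 * sqrt(2)
a = 0.1445 nm


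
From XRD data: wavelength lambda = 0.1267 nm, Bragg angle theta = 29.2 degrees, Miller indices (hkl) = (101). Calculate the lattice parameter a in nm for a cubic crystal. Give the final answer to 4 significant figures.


d = lambda / (2*sin(theta))
d = 0.1267 / (2*sin(29.2 deg))
d = 0.129853 nm
a = d * sqrt(h^2+k^2+l^2) = 0.129853 * sqrt(2)
a = 0.1836 nm


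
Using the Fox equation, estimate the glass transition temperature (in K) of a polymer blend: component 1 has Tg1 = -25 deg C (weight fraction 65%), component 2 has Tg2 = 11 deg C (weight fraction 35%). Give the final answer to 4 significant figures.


1/Tg = w1/Tg1 + w2/Tg2 (in Kelvin)
Tg1 = 248.15 K, Tg2 = 284.15 K
1/Tg = 0.65/248.15 + 0.35/284.15
Tg = 259.7 K


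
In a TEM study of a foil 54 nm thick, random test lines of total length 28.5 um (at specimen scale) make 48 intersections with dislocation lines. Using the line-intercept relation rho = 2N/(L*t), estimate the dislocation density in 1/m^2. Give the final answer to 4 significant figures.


rho = 2N / (L * t)
L = 28.5 um = 2.85e-05 m, t = 54 nm = 5.4e-08 m
rho = 2 * 48 / (2.85e-05 * 5.4e-08)
rho = 6.238e+13 1/m^2


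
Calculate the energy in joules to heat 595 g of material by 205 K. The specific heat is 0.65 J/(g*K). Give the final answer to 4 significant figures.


Q = m * cp * dT
Q = 595 * 0.65 * 205
Q = 79280 J


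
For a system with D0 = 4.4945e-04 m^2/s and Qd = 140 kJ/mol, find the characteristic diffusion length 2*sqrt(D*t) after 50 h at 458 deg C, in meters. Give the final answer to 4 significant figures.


Step 1: D = D0 * exp(-Qd/(R*T))
T = 731.15 K
D = 4.4945e-04 * exp(-140e3 / (8.314 * 731.15)) = 4.47172e-14 m^2/s
Step 2: L = 2*sqrt(D*t)
t = 50 h = 180000 s
L = 2*sqrt(4.47172e-14 * 180000) = 1.794e-04 m


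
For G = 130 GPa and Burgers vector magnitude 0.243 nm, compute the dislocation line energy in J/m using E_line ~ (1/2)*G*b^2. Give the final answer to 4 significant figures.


E = G*b^2/2
b = 0.243 nm = 2.43e-10 m
G = 130 GPa = 1.3e+11 Pa
E = 0.5 * 1.3e+11 * (2.43e-10)^2
E = 3.838e-09 J/m


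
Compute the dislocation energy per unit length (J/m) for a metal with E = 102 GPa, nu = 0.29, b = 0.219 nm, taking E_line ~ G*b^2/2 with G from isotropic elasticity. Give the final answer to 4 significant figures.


Step 1: G = E / (2*(1+nu))
G = 102 / (2*(1+0.29)) = 39.5349 GPa = 3.95349e+10 Pa
Step 2: E_line = G*b^2/2
b = 0.219 nm = 2.19e-10 m
E_line = 0.5 * 3.95349e+10 * (2.19e-10)^2 = 9.481e-10 J/m


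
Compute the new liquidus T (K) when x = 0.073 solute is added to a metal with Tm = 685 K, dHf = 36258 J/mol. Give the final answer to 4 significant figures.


dT = R*Tm^2*x / dHf
dT = 8.314 * 685^2 * 0.073 / 36258
dT = 7.85435 K
T_new = 685 - 7.85435 = 677.1 K


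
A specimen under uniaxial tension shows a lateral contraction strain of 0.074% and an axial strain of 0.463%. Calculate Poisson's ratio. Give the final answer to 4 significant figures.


nu = -epsilon_lat / epsilon_axial
Lateral strain is contraction (negative), so using magnitudes:
nu = 0.074 / 0.463
nu = 0.1598
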